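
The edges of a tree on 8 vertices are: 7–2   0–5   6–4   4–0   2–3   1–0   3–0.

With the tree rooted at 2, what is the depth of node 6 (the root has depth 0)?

4

2 → 3 → 0 → 4 → 6 — 4 edges.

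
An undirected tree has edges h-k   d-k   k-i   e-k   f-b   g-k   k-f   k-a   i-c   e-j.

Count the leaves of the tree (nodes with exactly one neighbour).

7

Degree-1 nodes: a, b, c, d, g, h, j — 7 of them.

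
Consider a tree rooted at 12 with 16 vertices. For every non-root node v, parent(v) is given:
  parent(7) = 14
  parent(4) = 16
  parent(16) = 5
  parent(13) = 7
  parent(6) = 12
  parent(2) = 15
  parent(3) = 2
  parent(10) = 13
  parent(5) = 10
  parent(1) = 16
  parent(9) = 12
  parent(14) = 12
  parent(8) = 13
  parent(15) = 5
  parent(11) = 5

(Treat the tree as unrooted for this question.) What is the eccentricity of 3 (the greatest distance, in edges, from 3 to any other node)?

The node farthest from 3 is 6 (9 also at distance 9), via 3-2-15-5-10-13-7-14-12-6 — 9 edges.

9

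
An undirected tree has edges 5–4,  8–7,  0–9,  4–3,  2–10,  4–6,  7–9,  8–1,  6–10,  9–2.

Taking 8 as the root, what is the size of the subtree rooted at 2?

6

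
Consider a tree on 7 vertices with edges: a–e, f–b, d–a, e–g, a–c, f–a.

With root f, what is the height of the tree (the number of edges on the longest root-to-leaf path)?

A deepest node is g, reached by f-a-e-g.
That path has 3 edges, so the height is 3.

3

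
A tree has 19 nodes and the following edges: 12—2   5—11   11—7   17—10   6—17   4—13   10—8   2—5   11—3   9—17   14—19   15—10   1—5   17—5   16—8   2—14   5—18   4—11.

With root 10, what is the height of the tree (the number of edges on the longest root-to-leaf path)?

5

The longest root-to-leaf path is 10 → 17 → 5 → 2 → 14 → 19 (5 edges).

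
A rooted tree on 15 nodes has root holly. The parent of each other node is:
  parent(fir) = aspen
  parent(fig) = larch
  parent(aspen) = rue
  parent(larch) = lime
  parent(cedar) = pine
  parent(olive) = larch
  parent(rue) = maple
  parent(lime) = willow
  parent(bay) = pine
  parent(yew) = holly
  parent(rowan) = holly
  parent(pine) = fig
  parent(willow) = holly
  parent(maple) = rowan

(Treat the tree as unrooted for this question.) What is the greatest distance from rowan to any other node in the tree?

7

The node farthest from rowan is cedar (bay also at distance 7), via rowan-holly-willow-lime-larch-fig-pine-cedar — 7 edges.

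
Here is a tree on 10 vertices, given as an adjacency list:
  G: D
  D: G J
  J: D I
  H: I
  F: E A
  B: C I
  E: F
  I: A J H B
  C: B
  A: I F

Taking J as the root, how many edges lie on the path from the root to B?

2

Climbing from B to the root: B → I → J. That's 2 steps.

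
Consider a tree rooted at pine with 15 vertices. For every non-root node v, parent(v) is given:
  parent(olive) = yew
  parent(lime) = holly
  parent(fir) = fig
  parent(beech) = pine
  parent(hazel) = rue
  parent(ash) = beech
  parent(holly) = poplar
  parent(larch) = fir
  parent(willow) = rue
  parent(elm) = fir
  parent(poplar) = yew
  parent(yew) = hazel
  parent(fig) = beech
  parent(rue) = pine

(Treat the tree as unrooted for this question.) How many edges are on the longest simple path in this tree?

10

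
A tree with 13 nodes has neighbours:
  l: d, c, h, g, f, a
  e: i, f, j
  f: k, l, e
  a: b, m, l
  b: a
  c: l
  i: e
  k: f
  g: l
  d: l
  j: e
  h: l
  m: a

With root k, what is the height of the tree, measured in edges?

4

m sits deepest: k → f → l → a → m — 4 edges from the root.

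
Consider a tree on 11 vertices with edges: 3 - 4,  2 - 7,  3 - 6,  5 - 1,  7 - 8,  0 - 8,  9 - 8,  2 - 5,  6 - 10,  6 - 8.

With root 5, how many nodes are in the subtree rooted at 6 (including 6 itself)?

4

6's subtree: {6, 3, 10, 4}, size 4.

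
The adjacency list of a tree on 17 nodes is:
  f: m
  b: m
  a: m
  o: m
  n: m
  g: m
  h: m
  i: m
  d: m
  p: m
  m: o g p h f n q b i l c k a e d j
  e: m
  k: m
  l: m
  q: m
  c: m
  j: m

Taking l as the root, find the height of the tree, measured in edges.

q sits deepest: l → m → q — 2 edges from the root.

2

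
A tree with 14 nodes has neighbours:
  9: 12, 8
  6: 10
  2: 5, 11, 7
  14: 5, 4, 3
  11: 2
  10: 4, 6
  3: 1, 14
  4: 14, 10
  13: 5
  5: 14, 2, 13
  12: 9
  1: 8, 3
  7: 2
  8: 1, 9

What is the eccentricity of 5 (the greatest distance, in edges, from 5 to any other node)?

6

The node farthest from 5 is 12, via 5–14–3–1–8–9–12 — 6 edges.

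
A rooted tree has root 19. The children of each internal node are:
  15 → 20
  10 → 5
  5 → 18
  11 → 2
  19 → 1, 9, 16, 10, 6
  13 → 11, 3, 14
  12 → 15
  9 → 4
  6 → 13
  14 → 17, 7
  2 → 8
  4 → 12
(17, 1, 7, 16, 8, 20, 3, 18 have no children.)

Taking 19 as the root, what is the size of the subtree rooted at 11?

The subtree rooted at 11 contains: 11, 2, 8 — 3 nodes.

3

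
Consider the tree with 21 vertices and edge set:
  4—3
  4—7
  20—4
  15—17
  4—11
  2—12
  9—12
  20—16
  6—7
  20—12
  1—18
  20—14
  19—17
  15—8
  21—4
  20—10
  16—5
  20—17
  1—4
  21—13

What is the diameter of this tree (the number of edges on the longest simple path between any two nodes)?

6

A longest path is 6 – 7 – 4 – 20 – 17 – 15 – 8, with 6 edges.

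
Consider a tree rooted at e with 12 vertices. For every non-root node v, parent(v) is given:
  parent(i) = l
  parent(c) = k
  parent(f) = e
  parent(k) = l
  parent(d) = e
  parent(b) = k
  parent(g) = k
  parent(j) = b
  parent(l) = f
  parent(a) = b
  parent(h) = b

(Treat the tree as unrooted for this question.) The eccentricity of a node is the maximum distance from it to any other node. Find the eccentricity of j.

6

Distances from j peak at 6, attained at d.
j-b-k-l-f-e-d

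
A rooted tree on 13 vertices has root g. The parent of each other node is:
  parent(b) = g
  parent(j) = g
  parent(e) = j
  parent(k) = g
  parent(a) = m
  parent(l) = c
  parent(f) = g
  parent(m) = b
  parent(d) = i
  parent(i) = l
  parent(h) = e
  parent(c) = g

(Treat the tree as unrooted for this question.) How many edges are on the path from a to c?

4

The path is a - m - b - g - c, which has 4 edges.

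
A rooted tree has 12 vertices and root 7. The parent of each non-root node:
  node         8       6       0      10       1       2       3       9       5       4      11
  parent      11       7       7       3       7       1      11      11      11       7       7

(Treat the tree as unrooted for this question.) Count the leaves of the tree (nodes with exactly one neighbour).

Degree-1 nodes: 0, 2, 4, 5, 6, 8, 9, 10 — 8 of them.

8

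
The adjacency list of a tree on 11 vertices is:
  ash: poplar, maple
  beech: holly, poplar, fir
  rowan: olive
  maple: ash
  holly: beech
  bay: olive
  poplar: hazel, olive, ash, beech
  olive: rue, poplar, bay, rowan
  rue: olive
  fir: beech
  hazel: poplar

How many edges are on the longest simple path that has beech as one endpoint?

3

The node farthest from beech is bay (rue, maple, rowan also at distance 3), via beech–poplar–olive–bay — 3 edges.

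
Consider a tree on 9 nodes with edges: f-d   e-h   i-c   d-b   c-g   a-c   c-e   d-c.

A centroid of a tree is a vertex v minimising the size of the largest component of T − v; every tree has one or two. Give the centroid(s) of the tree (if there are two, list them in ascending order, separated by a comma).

c

Removing c splits the tree into components of sizes 3, 2, 1, 1, 1; the largest is 3 ≤ ⌊9/2⌋ = 4.
No neighbour of c does as well, so c is the unique centroid.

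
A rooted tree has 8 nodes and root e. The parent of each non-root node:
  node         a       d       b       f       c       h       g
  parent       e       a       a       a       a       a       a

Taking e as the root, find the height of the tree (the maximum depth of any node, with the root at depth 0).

2

A deepest node is d, reached by e → a → d.
That path has 2 edges, so the height is 2.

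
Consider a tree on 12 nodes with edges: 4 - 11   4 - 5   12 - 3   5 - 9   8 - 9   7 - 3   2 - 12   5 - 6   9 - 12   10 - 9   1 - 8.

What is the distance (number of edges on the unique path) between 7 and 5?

4

The path is 7–3–12–9–5, which has 4 edges.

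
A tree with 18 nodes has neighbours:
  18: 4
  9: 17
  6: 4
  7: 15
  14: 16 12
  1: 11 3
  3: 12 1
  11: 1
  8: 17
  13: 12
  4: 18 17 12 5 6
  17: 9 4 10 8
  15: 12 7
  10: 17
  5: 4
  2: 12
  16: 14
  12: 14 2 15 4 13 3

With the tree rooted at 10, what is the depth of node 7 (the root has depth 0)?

10–17–4–12–15–7 — 5 edges.

5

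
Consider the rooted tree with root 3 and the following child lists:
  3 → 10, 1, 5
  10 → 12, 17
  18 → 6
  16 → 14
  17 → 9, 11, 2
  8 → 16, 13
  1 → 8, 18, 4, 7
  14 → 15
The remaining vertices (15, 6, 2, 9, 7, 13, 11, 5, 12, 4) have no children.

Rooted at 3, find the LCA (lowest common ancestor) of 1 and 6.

1's ancestor chain is 1, 3 and 6's is 6, 18, 1, 3; they first meet at 1.

1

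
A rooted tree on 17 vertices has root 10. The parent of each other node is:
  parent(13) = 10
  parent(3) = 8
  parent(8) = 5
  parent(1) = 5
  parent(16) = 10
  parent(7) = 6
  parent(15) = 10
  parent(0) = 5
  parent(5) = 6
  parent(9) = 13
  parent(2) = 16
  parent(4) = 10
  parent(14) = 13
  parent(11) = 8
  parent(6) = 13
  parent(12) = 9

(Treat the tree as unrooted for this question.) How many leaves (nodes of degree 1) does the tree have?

The leaves are 0, 1, 2, 3, 4, 7, 11, 12, 14, 15.
That is 10 leaves.

10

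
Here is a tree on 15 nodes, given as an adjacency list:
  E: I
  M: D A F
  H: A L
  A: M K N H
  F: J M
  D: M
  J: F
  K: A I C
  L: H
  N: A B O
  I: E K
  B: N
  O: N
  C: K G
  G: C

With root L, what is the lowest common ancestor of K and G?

K

K's ancestor chain is K, A, H, L and G's is G, C, K, A, H, L; they first meet at K.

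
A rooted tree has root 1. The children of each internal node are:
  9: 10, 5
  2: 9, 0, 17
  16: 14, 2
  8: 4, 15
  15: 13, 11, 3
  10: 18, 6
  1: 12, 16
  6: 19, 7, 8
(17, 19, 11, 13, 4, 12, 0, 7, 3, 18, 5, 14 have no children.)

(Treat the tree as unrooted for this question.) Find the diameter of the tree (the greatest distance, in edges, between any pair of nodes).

A longest path is 12 – 1 – 16 – 2 – 9 – 10 – 6 – 8 – 15 – 3, with 9 edges.

9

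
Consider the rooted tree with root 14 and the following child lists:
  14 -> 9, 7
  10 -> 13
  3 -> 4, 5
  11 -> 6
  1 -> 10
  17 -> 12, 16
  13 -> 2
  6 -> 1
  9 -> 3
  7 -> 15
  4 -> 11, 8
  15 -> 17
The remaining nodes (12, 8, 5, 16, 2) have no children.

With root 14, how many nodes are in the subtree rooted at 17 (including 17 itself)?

17's subtree: {17, 16, 12}, size 3.

3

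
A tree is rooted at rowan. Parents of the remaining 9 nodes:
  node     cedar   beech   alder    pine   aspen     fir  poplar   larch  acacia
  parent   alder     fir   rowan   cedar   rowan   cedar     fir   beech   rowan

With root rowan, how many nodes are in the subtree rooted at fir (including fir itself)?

fir's subtree: {fir, beech, poplar, larch}, size 4.

4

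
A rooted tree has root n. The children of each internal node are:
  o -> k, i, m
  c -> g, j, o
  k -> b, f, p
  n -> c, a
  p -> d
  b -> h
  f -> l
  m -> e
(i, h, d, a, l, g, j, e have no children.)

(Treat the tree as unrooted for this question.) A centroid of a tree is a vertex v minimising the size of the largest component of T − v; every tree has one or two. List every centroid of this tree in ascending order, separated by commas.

o

Removing o splits the tree into components of sizes 7, 5, 2, 1; the largest is 7 ≤ ⌊16/2⌋ = 8.
No neighbour of o does as well, so o is the unique centroid.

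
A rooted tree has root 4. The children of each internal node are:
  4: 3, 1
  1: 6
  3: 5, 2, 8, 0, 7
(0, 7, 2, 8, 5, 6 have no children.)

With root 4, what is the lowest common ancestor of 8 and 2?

Path 8→root: 8 3 4; path 2→root: 2 3 4.
First common node: 3.

3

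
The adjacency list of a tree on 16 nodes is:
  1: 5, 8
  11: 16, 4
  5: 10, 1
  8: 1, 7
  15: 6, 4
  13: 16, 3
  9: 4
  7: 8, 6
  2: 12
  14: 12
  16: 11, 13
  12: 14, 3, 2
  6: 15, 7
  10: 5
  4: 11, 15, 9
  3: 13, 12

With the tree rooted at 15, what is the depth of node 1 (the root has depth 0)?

15 – 6 – 7 – 8 – 1 — 4 edges.

4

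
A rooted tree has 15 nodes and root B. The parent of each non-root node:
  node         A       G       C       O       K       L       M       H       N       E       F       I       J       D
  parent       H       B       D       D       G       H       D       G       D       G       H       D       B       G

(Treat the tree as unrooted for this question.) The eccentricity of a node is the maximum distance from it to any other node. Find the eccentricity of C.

4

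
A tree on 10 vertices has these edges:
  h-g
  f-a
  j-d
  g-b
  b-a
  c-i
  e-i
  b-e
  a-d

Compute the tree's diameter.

6

A longest path is j-d-a-b-e-i-c, with 6 edges.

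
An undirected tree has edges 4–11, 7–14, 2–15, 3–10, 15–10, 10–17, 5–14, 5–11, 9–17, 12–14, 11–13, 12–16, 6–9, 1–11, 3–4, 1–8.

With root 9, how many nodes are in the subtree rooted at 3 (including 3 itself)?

11

The subtree rooted at 3 contains: 3, 4, 11, 1, 5, 13, 8, 14, 12, 7, 16 — 11 nodes.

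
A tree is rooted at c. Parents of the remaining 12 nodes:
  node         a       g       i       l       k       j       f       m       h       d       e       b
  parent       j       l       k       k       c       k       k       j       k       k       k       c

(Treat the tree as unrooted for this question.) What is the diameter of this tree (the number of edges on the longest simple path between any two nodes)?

A longest path is b-c-k-l-g, with 4 edges.

4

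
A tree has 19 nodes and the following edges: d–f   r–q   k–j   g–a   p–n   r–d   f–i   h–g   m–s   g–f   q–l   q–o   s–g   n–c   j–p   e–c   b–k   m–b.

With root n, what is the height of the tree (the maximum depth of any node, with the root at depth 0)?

The longest root-to-leaf path is n-p-j-k-b-m-s-g-f-d-r-q-o (12 edges).

12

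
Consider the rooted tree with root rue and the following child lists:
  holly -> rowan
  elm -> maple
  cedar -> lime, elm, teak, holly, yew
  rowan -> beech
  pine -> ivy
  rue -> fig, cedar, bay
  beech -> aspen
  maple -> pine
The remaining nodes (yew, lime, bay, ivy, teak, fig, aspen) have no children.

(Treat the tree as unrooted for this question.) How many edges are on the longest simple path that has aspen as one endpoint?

8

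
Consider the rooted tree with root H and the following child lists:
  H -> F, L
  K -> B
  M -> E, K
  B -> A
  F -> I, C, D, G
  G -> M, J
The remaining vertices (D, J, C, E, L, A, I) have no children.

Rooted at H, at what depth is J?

Climbing from J to the root: J → G → F → H. That's 3 steps.

3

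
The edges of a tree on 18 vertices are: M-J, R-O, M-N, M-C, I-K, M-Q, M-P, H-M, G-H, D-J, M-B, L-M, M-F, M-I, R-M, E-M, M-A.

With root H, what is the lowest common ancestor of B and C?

Path B→root: B M H; path C→root: C M H.
First common node: M.

M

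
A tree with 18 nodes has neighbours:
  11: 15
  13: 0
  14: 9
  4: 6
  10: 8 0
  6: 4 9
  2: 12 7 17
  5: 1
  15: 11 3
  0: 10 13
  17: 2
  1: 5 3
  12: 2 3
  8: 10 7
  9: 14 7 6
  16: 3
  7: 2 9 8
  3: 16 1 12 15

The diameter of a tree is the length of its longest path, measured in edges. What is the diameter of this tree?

9

A longest path is 13-0-10-8-7-2-12-3-1-5, with 9 edges.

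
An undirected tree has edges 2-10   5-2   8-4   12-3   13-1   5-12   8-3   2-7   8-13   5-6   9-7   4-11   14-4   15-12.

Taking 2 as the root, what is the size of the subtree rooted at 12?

12's subtree: {12, 3, 15, 8, 13, 4, 1, 11, 14}, size 9.

9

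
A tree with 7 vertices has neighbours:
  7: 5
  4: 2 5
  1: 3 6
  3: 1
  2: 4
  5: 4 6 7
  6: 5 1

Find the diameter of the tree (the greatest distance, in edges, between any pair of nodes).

5

Starting from 2, a farthest node is 3 at distance 5.
One longest path: 2 - 4 - 5 - 6 - 1 - 3.
So the diameter is 5.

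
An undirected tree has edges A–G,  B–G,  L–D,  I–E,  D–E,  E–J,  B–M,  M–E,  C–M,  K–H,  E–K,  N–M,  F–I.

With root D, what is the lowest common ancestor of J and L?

Ancestors of J (toward the root): J, E, D.
Ancestors of L: L, D.
The deepest node appearing in both lists is D.

D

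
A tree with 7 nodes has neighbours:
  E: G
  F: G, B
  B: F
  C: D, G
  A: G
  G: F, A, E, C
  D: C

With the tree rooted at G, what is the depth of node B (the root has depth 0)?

2

Climbing from B to the root: B–F–G. That's 2 steps.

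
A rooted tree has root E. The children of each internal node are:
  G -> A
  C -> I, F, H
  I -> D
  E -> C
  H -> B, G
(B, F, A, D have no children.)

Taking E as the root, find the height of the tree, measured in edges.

The longest root-to-leaf path is E – C – H – G – A (4 edges).

4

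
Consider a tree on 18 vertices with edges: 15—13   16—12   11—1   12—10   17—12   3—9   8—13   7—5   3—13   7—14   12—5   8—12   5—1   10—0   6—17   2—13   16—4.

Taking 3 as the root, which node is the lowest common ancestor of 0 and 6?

12

Path 0→root: 0 10 12 8 13 3; path 6→root: 6 17 12 8 13 3.
First common node: 12.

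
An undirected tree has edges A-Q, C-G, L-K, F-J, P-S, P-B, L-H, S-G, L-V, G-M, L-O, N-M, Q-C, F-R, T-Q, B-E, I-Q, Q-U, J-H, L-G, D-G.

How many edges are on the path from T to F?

Walking from T: T – Q – C – G – L – H – J – F. Length 7.

7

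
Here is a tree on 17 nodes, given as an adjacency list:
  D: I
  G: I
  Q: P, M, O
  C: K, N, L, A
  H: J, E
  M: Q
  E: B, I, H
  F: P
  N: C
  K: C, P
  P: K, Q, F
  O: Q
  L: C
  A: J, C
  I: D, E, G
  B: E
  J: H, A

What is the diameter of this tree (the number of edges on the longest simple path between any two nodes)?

BFS from O reaches G last, at distance 10; BFS from G confirms no node is farther.
Path: O-Q-P-K-C-A-J-H-E-I-G.

10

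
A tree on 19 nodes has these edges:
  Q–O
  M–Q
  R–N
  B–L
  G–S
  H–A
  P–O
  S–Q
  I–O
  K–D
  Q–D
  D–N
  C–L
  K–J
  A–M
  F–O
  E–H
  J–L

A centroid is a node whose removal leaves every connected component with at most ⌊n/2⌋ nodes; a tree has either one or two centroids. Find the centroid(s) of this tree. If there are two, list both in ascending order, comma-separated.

Q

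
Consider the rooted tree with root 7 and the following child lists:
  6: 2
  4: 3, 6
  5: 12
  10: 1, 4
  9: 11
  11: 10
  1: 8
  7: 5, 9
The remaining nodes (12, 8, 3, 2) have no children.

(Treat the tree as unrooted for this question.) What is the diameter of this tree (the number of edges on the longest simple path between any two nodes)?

8

Starting from 12, a farthest node is 2 at distance 8.
One longest path: 12-5-7-9-11-10-4-6-2.
So the diameter is 8.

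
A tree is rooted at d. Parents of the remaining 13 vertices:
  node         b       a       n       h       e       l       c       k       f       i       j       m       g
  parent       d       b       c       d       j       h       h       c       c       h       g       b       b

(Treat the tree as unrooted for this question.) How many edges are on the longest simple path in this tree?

7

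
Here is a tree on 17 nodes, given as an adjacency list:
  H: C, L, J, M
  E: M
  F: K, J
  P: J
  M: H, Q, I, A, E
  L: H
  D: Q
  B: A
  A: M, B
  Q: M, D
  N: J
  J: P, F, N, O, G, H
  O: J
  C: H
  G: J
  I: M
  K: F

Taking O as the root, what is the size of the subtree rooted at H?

10

H's subtree: {H, M, L, C, Q, A, I, E, D, B}, size 10.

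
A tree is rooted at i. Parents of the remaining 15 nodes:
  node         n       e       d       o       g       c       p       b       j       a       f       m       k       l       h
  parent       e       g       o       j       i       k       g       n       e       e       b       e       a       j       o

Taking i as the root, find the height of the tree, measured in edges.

5

A deepest node is h, reached by i – g – e – j – o – h.
That path has 5 edges, so the height is 5.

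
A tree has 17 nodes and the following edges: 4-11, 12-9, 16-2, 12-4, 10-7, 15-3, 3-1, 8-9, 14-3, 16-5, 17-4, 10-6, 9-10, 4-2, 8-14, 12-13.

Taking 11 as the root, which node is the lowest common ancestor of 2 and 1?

4

Path 2→root: 2 4 11; path 1→root: 1 3 14 8 9 12 4 11.
First common node: 4.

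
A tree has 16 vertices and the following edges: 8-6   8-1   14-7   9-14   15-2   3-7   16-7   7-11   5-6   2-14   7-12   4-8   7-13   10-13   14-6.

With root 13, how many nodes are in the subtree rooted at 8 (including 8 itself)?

3

The subtree rooted at 8 contains: 8, 1, 4 — 3 nodes.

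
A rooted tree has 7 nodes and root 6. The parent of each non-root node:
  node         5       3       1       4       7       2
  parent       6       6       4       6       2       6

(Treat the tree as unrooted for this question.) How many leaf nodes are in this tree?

4

Degree-1 nodes: 1, 3, 5, 7 — 4 of them.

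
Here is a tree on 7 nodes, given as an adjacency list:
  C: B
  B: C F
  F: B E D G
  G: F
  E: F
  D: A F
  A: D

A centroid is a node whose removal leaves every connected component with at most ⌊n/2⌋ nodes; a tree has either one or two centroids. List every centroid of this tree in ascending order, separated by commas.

Delete F: the remaining components have sizes 2, 2, 1, 1. Max 2 ≤ 3, so F is a centroid.
No neighbour of F does as well, so F is the unique centroid.

F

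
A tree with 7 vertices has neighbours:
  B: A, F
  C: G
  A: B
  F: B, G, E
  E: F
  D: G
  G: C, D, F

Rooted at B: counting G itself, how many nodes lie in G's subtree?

Descendants of G (including itself): G, C, D. That's 3.

3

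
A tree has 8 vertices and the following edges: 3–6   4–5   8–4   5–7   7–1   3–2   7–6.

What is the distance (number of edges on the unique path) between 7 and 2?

3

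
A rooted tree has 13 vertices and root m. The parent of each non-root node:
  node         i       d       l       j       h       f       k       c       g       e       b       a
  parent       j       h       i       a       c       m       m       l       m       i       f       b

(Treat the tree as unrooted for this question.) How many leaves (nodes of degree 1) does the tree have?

Exactly 4 nodes have a single neighbour: d, e, g, k.

4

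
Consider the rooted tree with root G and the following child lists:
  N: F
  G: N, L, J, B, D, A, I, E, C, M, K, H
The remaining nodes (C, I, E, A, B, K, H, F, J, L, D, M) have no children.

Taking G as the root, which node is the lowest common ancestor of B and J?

Path B→root: B G; path J→root: J G.
First common node: G.

G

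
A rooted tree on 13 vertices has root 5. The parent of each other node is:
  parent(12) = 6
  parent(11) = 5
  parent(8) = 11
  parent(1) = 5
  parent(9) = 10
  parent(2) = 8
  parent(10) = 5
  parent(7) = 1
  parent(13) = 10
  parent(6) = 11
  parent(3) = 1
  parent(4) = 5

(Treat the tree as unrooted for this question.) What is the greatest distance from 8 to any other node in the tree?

Distances from 8 peak at 4, attained at 9 (13, 7, 3 also at distance 4).
8 – 11 – 5 – 10 – 9

4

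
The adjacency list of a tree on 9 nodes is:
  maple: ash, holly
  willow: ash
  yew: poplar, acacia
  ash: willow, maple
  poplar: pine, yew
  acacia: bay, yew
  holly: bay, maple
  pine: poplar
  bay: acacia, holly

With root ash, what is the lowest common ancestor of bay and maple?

maple

bay's ancestor chain is bay, holly, maple, ash and maple's is maple, ash; they first meet at maple.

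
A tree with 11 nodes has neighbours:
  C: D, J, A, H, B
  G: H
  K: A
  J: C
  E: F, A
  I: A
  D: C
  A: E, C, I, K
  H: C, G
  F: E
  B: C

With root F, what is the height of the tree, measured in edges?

The longest root-to-leaf path is F–E–A–C–H–G (5 edges).

5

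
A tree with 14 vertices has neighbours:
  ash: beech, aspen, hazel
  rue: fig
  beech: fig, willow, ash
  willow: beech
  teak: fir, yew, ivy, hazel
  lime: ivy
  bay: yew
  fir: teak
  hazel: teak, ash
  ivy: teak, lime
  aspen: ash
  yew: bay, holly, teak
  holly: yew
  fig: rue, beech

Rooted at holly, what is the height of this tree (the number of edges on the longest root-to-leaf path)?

rue sits deepest: holly–yew–teak–hazel–ash–beech–fig–rue — 7 edges from the root.

7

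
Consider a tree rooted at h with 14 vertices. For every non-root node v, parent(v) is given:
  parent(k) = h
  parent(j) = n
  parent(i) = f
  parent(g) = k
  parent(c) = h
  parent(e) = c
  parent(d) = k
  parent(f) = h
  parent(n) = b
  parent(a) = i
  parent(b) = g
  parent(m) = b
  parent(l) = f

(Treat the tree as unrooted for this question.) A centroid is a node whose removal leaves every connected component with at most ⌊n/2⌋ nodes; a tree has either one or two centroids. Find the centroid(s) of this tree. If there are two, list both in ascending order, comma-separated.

h, k

Removing k splits the tree into components of sizes 7, 5, 1; the largest is 7 ≤ ⌊14/2⌋ = 7.
Its neighbour h also leaves a largest component of size 7, so both are centroids.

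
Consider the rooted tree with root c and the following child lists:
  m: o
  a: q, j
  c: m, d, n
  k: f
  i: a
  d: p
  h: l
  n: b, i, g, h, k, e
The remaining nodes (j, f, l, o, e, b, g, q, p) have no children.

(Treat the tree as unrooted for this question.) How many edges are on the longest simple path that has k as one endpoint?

A farthest node from k is q (j, o, p also at distance 4).
The path k – n – i – a – q has 4 edges.

4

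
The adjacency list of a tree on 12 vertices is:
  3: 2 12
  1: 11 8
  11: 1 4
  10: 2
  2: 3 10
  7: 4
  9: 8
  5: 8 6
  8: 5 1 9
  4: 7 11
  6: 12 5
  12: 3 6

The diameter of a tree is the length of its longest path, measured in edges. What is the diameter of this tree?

10

BFS from 10 reaches 7 last, at distance 10; BFS from 7 confirms no node is farther.
Path: 10–2–3–12–6–5–8–1–11–4–7.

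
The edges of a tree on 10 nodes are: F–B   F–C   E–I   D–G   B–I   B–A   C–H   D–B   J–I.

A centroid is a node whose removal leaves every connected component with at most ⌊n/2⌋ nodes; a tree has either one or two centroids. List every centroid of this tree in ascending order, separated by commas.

B

Removing B splits the tree into components of sizes 3, 3, 2, 1; the largest is 3 ≤ ⌊10/2⌋ = 5.
No neighbour of B does as well, so B is the unique centroid.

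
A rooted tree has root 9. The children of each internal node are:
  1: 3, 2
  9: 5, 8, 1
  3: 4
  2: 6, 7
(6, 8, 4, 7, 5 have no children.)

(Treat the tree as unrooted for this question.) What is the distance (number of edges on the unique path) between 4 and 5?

Walking from 4: 4 - 3 - 1 - 9 - 5. Length 4.

4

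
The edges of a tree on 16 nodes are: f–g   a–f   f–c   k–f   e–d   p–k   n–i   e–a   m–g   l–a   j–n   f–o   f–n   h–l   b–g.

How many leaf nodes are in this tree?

Degree-1 nodes: b, c, d, h, i, j, m, o, p — 9 of them.

9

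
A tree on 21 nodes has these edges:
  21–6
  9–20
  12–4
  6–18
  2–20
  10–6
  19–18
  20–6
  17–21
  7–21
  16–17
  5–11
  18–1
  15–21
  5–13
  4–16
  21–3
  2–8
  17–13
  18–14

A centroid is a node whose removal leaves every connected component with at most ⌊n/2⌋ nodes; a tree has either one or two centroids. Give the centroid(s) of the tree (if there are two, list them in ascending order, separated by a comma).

21

Delete 21: the remaining components have sizes 10, 7, 1, 1, 1. Max 10 ≤ 10, so 21 is a centroid.
Every other node leaves some component of size > 10, so the centroid is unique.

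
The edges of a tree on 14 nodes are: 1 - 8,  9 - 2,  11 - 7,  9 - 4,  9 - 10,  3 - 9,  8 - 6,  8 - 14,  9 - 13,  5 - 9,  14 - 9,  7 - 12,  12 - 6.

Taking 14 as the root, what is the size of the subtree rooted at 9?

The subtree rooted at 9 contains: 9, 13, 4, 3, 5, 10, 2 — 7 nodes.

7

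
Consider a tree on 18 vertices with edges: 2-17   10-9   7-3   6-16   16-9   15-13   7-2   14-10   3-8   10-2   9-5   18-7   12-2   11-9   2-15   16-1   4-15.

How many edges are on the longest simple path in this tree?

7

BFS from 6 reaches 8 last, at distance 7; BFS from 8 confirms no node is farther.
Path: 6–16–9–10–2–7–3–8.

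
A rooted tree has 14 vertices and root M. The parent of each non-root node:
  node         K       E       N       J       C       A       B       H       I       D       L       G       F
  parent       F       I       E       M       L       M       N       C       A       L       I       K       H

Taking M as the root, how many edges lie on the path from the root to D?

Climbing from D to the root: D–L–I–A–M. That's 4 steps.

4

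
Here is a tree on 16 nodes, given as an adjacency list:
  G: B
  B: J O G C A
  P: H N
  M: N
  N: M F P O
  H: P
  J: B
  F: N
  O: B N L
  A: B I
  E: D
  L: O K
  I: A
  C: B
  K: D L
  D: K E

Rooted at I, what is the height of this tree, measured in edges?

7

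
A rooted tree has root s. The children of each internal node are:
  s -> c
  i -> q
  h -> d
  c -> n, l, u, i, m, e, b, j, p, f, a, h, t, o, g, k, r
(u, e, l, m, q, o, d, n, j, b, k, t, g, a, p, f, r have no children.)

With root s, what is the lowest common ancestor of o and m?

c

o's ancestor chain is o, c, s and m's is m, c, s; they first meet at c.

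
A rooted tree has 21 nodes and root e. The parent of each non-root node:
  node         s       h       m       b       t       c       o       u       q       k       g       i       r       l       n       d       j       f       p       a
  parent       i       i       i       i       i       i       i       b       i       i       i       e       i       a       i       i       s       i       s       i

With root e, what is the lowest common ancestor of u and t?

i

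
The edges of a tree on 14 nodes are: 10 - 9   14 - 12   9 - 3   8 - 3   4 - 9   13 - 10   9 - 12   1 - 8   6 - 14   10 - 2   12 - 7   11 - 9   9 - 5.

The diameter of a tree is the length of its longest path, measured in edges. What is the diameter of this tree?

6

A longest path is 6–14–12–9–3–8–1, with 6 edges.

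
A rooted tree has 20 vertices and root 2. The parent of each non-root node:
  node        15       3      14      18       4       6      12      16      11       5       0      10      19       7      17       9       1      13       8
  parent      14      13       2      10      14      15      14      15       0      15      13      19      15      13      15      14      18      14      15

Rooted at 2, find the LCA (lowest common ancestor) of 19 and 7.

14

Ancestors of 19 (toward the root): 19, 15, 14, 2.
Ancestors of 7: 7, 13, 14, 2.
The deepest node appearing in both lists is 14.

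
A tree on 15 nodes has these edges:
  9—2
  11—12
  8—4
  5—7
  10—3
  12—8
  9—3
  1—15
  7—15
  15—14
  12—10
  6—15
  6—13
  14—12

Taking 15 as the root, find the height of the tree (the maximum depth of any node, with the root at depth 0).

6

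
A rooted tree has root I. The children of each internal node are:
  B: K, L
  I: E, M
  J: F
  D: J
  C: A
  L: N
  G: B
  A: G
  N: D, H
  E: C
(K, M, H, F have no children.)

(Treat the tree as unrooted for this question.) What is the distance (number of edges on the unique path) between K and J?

5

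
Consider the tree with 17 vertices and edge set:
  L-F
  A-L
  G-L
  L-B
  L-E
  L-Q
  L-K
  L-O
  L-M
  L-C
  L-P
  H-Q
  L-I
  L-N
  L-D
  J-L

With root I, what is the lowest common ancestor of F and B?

L

Ancestors of F (toward the root): F, L, I.
Ancestors of B: B, L, I.
The deepest node appearing in both lists is L.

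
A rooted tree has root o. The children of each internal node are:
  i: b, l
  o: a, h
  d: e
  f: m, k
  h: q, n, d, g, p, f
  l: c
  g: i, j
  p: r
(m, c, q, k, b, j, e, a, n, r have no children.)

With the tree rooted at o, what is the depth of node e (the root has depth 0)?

3

Climbing from e to the root: e–d–h–o. That's 3 steps.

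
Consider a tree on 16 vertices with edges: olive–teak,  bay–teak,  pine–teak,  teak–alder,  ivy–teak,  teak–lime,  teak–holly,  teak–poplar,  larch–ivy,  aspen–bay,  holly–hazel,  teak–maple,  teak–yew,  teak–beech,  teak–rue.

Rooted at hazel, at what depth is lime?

hazel → holly → teak → lime — 3 edges.

3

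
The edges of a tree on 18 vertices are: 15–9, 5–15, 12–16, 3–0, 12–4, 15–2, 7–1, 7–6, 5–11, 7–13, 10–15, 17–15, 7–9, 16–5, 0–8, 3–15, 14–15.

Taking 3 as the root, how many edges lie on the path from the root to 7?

3

Climbing from 7 to the root: 7 – 9 – 15 – 3. That's 3 steps.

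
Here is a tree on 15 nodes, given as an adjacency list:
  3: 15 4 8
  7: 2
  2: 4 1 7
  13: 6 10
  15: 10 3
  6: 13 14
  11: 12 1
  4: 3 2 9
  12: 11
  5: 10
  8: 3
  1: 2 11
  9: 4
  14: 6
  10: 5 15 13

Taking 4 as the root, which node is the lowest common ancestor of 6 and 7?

4

6's ancestor chain is 6, 13, 10, 15, 3, 4 and 7's is 7, 2, 4; they first meet at 4.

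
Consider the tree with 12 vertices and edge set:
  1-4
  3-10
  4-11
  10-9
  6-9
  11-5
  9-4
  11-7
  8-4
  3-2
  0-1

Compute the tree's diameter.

A longest path is 7–11–4–9–10–3–2, with 6 edges.

6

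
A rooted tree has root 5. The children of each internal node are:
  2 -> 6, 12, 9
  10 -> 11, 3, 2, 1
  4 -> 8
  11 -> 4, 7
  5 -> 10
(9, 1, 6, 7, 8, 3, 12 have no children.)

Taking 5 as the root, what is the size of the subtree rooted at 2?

2's subtree: {2, 6, 12, 9}, size 4.

4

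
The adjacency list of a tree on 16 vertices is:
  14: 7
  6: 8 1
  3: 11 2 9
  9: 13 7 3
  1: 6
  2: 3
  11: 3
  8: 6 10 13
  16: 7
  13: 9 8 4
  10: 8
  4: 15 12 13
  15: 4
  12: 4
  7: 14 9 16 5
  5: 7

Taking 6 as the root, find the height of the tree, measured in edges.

11 sits deepest: 6–8–13–9–3–11 — 5 edges from the root.

5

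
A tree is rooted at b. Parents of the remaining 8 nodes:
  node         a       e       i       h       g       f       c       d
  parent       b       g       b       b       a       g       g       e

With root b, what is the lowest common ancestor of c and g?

g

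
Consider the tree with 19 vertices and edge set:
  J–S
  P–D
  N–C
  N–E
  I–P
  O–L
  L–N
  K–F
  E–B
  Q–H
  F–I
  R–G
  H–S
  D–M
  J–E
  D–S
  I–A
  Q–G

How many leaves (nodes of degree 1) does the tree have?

7

Degree-1 nodes: A, B, C, K, M, O, R — 7 of them.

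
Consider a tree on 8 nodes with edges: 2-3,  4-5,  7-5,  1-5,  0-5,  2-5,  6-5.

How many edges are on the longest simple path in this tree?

3

BFS from 3 reaches 7 last, at distance 3; BFS from 7 confirms no node is farther.
Path: 3 - 2 - 5 - 7.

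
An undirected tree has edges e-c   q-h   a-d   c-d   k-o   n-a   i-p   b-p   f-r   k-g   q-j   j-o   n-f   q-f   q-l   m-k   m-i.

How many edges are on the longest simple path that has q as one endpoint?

The node farthest from q is b, via q – j – o – k – m – i – p – b — 7 edges.

7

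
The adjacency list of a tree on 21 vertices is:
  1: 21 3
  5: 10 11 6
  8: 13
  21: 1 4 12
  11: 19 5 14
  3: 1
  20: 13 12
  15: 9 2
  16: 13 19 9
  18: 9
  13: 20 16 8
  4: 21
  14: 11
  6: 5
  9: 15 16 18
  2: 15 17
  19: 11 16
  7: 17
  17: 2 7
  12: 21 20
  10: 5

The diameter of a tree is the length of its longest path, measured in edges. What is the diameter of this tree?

11

Starting from 3, a farthest node is 7 at distance 11.
One longest path: 3–1–21–12–20–13–16–9–15–2–17–7.
So the diameter is 11.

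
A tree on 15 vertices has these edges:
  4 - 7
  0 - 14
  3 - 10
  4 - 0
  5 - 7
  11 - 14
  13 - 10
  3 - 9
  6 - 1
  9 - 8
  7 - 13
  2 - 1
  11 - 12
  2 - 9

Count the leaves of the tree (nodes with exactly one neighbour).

4

Exactly 4 nodes have a single neighbour: 5, 6, 8, 12.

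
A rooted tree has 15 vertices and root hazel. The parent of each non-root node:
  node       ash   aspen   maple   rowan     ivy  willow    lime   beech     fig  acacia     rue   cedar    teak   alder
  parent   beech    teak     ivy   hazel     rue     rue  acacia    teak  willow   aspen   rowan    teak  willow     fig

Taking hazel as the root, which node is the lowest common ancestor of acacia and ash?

teak

acacia's ancestor chain is acacia, aspen, teak, willow, rue, rowan, hazel and ash's is ash, beech, teak, willow, rue, rowan, hazel; they first meet at teak.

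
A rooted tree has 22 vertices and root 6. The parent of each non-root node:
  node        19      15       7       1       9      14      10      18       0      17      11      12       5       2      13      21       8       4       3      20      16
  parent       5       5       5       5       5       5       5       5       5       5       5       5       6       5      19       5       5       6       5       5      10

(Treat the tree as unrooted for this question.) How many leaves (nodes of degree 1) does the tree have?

18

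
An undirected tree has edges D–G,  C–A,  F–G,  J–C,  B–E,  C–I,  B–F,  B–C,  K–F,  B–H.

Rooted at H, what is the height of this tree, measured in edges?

4

A deepest node is D, reached by H → B → F → G → D.
That path has 4 edges, so the height is 4.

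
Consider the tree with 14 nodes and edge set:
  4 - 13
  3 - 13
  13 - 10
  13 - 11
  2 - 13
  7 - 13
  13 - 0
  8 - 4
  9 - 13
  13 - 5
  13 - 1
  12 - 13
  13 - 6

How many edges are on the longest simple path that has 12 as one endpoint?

Distances from 12 peak at 3, attained at 8.
12-13-4-8

3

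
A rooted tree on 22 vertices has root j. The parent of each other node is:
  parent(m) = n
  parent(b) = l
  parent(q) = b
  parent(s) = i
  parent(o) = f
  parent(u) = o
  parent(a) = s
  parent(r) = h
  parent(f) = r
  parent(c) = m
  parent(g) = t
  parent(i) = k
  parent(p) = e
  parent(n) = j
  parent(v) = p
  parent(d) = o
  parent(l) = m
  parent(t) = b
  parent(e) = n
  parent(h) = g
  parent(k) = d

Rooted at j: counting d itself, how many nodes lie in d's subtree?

5

d's subtree: {d, k, i, s, a}, size 5.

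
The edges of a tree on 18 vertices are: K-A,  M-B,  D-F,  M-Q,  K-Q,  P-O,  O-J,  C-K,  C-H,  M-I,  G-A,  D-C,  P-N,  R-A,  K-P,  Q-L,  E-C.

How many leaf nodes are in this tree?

10

Exactly 10 nodes have a single neighbour: B, E, F, G, H, I, J, L, N, R.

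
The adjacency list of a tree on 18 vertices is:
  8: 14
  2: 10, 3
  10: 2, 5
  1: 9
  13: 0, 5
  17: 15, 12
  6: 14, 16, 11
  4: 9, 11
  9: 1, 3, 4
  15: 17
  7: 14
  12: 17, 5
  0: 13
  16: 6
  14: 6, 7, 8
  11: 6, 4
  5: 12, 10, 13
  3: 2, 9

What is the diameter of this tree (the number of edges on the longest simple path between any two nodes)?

12

BFS from 7 reaches 15 last, at distance 12; BFS from 15 confirms no node is farther.
Path: 7 - 14 - 6 - 11 - 4 - 9 - 3 - 2 - 10 - 5 - 12 - 17 - 15.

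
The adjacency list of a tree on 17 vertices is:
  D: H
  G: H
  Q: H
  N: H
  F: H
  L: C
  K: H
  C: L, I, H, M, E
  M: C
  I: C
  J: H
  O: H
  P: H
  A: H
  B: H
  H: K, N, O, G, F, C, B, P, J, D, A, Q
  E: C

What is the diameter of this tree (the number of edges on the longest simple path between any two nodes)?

BFS from I reaches O last, at distance 3; BFS from O confirms no node is farther.
Path: I-C-H-O.

3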